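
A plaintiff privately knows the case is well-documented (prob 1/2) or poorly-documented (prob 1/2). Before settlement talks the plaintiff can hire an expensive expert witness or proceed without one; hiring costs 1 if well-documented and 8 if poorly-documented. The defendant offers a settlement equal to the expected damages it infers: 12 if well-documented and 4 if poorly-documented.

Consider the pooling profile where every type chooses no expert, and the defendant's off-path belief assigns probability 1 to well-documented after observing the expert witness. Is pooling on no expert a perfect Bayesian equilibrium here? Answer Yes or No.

No

On path, the defendant holds the prior and pays 1/2·12 + 1/2·4 = 8. Off path (the expert witness), believing well-documented, it pays 12.
well-documented: no expert nets 8; the expert witness nets 12 − 1 = 11. well-documented would deviate.
poorly-documented: no expert nets 8; the expert witness nets 12 − 8 = 4. poorly-documented stays.
A type deviates, so pooling fails.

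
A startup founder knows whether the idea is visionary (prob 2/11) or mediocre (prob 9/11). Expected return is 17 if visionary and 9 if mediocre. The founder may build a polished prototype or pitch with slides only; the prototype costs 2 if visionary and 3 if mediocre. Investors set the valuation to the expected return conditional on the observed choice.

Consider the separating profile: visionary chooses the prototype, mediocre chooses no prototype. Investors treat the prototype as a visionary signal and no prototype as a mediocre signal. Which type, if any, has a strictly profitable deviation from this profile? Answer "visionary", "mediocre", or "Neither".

The prototype pays 17; no prototype pays 9.
visionary: assigned the prototype, nets 17 − 2 = 15; deviating to no prototype nets 9.
mediocre: assigned no prototype, nets 9; deviating to the prototype nets 17 − 3 = 14.
The mediocre type gains 5 by deviating.

mediocre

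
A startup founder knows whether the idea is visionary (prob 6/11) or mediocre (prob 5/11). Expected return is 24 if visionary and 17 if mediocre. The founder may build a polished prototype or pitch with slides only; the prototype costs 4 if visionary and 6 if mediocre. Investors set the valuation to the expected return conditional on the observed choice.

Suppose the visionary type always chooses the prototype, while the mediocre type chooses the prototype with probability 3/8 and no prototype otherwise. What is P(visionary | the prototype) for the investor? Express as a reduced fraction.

16/21

P(the prototype) = (6/11)·1 + (5/11)·(3/8) = 63/88.
By Bayes' rule, P(visionary | the prototype) = (6/11) / (63/88) = 16/21.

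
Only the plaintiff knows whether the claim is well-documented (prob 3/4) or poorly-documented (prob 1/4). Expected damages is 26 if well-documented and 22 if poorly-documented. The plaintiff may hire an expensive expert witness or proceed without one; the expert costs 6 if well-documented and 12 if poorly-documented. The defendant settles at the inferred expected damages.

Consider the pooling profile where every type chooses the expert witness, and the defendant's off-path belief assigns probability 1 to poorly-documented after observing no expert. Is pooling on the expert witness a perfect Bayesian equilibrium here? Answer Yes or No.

No

On path, the defendant holds the prior and pays 3/4·26 + 1/4·22 = 25. Off path (no expert), believing poorly-documented, it pays 22.
well-documented: the expert witness nets 25 − 6 = 19; no expert nets 22. well-documented would deviate.
poorly-documented: the expert witness nets 25 − 12 = 13; no expert nets 22. poorly-documented would deviate.
A type deviates, so pooling fails.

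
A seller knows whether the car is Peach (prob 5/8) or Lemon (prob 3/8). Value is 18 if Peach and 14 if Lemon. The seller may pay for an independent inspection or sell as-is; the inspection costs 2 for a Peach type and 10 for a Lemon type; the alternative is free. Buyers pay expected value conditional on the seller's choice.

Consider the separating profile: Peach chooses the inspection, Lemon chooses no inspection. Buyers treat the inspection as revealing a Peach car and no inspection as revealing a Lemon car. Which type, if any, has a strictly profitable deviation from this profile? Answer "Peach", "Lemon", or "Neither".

Neither

The inspection pays 18; no inspection pays 14.
Peach: assigned the inspection, nets 18 − 2 = 16; deviating to no inspection nets 14.
Lemon: assigned no inspection, nets 14; deviating to the inspection nets 18 − 10 = 8.
Both types strictly prefer their assigned action; no profitable deviation.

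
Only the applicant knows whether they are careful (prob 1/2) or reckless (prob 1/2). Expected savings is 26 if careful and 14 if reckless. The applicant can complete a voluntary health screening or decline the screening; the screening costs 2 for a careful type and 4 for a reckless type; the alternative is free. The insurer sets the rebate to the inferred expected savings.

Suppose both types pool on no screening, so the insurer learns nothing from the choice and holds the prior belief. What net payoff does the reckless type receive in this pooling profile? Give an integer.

20

Pooled rebate = 1/2·26 + 1/2·14 = 20.
reckless pays no cost for no screening, so net payoff = 20.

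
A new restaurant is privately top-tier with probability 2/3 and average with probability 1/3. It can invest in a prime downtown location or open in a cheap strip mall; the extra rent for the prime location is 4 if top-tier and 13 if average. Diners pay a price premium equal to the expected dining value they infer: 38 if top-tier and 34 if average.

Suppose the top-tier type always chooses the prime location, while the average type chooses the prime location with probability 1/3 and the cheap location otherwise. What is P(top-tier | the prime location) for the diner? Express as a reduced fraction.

6/7

P(the prime location) = (2/3)·1 + (1/3)·(1/3) = 7/9.
By Bayes' rule, P(top-tier | the prime location) = (2/3) / (7/9) = 6/7.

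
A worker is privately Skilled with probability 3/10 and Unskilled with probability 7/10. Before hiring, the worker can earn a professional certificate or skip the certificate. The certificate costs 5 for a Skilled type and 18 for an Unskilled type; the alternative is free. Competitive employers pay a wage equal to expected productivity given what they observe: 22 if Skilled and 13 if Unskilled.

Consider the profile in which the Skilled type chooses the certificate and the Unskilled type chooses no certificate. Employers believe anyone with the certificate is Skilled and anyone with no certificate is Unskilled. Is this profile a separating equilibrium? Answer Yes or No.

Under these beliefs, the certificate earns wage 22 and no certificate earns wage 13.
Skilled: the certificate nets 22 − 5 = 17; no certificate nets 13. Skilled prefers the certificate.
Unskilled: the certificate nets 22 − 18 = 4; no certificate nets 13. Unskilled prefers no certificate.
Neither type deviates, so the separating profile is an equilibrium.

Yes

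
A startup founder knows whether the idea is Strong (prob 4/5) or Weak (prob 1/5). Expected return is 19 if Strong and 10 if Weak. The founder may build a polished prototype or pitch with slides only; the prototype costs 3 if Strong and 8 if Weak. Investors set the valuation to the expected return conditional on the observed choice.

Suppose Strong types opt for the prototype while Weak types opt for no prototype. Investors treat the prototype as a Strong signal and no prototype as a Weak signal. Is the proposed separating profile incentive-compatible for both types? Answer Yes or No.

Under these beliefs, the prototype earns valuation 19 and no prototype earns valuation 10.
Strong: the prototype nets 19 − 3 = 16; no prototype nets 10. Strong prefers the prototype.
Weak: the prototype nets 19 − 8 = 11; no prototype nets 10. Weak would deviate to the prototype.
Weak has a profitable deviation, so the profile is not an equilibrium.

No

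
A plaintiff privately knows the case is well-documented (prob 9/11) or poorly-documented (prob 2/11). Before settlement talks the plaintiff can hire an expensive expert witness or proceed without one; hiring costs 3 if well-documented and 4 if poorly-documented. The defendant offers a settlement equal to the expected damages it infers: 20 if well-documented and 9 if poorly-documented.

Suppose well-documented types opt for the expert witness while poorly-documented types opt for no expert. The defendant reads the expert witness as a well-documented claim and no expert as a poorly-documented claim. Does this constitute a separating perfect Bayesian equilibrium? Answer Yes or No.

No

Under these beliefs, the expert witness earns settlement 20 and no expert earns settlement 9.
well-documented: the expert witness nets 20 − 3 = 17; no expert nets 9. well-documented prefers the expert witness.
poorly-documented: the expert witness nets 20 − 4 = 16; no expert nets 9. poorly-documented would deviate to the expert witness.
poorly-documented has a profitable deviation, so the profile is not an equilibrium.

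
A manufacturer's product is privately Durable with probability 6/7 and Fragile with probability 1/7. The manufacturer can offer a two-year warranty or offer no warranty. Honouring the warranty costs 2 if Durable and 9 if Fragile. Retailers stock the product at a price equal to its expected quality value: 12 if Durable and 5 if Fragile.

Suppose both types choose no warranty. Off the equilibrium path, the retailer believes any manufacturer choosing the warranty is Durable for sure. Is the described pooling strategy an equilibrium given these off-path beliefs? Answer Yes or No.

Yes

On path, the retailer holds the prior and pays 6/7·12 + 1/7·5 = 11. Off path (the warranty), believing Durable, it pays 12.
Durable: no warranty nets 11; the warranty nets 12 − 2 = 10. Durable stays.
Fragile: no warranty nets 11; the warranty nets 12 − 9 = 3. Fragile stays.
No type deviates, so pooling is sustained.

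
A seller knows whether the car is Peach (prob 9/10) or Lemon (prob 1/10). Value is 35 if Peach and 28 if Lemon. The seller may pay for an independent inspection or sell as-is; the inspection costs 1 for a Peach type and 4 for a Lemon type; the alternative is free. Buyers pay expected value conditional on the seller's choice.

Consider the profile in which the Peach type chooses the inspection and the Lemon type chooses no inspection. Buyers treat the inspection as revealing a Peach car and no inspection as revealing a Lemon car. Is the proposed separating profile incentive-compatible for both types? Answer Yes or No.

No

Under these beliefs, the inspection earns price 35 and no inspection earns price 28.
Peach: the inspection nets 35 − 1 = 34; no inspection nets 28. Peach prefers the inspection.
Lemon: the inspection nets 35 − 4 = 31; no inspection nets 28. Lemon would deviate to the inspection.
Lemon has a profitable deviation, so the profile is not an equilibrium.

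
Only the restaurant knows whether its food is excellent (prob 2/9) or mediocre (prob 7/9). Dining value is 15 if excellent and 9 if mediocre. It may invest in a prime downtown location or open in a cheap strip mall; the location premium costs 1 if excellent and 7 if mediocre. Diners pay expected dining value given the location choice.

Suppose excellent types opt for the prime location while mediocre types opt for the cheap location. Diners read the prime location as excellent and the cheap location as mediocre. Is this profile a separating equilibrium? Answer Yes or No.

Under these beliefs, the prime location earns price premium 15 and the cheap location earns price premium 9.
excellent: the prime location nets 15 − 1 = 14; the cheap location nets 9. excellent prefers the prime location.
mediocre: the prime location nets 15 − 7 = 8; the cheap location nets 9. mediocre prefers the cheap location.
Neither type deviates, so the separating profile is an equilibrium.

Yes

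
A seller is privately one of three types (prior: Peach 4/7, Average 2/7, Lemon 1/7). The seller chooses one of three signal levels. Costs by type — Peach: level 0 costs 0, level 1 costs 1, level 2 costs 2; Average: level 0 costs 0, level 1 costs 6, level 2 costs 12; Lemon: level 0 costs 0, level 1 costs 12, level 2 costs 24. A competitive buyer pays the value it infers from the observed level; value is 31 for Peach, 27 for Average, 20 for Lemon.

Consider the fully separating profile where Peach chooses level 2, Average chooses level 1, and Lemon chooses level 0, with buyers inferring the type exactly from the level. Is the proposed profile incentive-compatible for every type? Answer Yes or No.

Yes

Separating prices: level 2 → 31, level 1 → 27, level 0 → 20.
Peach (assigned level 2): level 0: 20 − 0 = 20; level 1: 27 − 1 = 26; level 2: 31 − 2 = 29. Peach stays.
Average (assigned level 1): level 0: 20 − 0 = 20; level 1: 27 − 6 = 21; level 2: 31 − 12 = 19. Average stays.
Lemon (assigned level 0): level 0: 20 − 0 = 20; level 1: 27 − 12 = 15; level 2: 31 − 24 = 7. Lemon stays.
Every type prefers its assigned level; separation holds.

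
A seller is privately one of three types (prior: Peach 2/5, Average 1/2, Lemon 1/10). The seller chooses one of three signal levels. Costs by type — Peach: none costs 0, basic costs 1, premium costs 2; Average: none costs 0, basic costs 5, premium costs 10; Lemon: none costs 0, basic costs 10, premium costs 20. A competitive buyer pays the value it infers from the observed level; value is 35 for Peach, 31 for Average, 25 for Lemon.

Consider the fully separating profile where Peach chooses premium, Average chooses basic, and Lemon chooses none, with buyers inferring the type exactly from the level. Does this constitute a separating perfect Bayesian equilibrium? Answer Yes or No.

Yes

Separating prices: premium → 35, basic → 31, none → 25.
Peach (assigned premium): none: 25 − 0 = 25; basic: 31 − 1 = 30; premium: 35 − 2 = 33. Peach stays.
Average (assigned basic): none: 25 − 0 = 25; basic: 31 − 5 = 26; premium: 35 − 10 = 25. Average stays.
Lemon (assigned none): none: 25 − 0 = 25; basic: 31 − 10 = 21; premium: 35 − 20 = 15. Lemon stays.
Every type prefers its assigned level; separation holds.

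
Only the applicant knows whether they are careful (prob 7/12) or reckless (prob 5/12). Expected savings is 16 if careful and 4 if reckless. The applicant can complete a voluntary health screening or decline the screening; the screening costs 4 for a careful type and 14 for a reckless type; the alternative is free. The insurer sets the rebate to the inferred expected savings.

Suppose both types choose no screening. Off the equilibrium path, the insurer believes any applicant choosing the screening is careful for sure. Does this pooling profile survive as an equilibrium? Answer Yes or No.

On path, the insurer holds the prior and pays 7/12·16 + 5/12·4 = 11. Off path (the screening), believing careful, it pays 16.
careful: no screening nets 11; the screening nets 16 − 4 = 12. careful would deviate.
reckless: no screening nets 11; the screening nets 16 − 14 = 2. reckless stays.
A type deviates, so pooling fails.

No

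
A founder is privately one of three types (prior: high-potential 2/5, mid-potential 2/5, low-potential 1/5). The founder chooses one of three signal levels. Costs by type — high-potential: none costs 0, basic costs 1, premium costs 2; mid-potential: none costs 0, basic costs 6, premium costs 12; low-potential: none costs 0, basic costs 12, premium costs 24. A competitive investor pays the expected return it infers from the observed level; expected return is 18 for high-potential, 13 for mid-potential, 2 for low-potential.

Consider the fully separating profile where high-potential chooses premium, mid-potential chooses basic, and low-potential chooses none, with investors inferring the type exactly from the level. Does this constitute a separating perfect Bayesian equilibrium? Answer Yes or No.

Yes

Separating valuations: premium → 18, basic → 13, none → 2.
high-potential (assigned premium): none: 2 − 0 = 2; basic: 13 − 1 = 12; premium: 18 − 2 = 16. high-potential stays.
mid-potential (assigned basic): none: 2 − 0 = 2; basic: 13 − 6 = 7; premium: 18 − 12 = 6. mid-potential stays.
low-potential (assigned none): none: 2 − 0 = 2; basic: 13 − 12 = 1; premium: 18 − 24 = -6. low-potential stays.
Every type prefers its assigned level; separation holds.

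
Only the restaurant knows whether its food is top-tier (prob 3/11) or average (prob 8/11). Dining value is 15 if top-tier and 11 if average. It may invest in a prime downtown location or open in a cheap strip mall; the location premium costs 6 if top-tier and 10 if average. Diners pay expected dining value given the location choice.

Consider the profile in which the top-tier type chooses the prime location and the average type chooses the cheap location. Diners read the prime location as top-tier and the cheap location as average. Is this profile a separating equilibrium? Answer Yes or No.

Under these beliefs, the prime location earns price premium 15 and the cheap location earns price premium 11.
top-tier: the prime location nets 15 − 6 = 9; the cheap location nets 11. top-tier would deviate to the cheap location.
average: the prime location nets 15 − 10 = 5; the cheap location nets 11. average prefers the cheap location.
top-tier has a profitable deviation, so the profile is not an equilibrium.

No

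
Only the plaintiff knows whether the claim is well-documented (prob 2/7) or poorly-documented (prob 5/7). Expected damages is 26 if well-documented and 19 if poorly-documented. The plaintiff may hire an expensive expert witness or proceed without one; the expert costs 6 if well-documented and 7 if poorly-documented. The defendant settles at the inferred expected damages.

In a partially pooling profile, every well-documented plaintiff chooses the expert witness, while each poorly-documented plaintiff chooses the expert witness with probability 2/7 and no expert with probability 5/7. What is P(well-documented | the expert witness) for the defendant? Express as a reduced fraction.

P(the expert witness) = (2/7)·1 + (5/7)·(2/7) = 24/49.
By Bayes' rule, P(well-documented | the expert witness) = (2/7) / (24/49) = 7/12.

7/12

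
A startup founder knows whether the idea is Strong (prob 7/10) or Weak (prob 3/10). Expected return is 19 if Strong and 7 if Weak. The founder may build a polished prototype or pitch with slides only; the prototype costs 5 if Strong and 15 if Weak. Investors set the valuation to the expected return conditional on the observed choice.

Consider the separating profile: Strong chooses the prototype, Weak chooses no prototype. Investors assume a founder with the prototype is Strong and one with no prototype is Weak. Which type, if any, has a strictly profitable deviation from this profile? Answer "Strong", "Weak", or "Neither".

The prototype pays 19; no prototype pays 7.
Strong: assigned the prototype, nets 19 − 5 = 14; deviating to no prototype nets 7.
Weak: assigned no prototype, nets 7; deviating to the prototype nets 19 − 15 = 4.
Both types strictly prefer their assigned action; no profitable deviation.

Neither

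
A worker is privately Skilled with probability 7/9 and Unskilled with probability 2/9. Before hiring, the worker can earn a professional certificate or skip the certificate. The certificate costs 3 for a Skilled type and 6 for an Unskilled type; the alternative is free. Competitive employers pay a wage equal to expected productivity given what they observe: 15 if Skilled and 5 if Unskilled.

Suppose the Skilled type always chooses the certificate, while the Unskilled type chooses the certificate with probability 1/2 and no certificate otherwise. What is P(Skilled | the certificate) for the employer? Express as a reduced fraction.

7/8

P(the certificate) = (7/9)·1 + (2/9)·(1/2) = 8/9.
By Bayes' rule, P(Skilled | the certificate) = (7/9) / (8/9) = 7/8.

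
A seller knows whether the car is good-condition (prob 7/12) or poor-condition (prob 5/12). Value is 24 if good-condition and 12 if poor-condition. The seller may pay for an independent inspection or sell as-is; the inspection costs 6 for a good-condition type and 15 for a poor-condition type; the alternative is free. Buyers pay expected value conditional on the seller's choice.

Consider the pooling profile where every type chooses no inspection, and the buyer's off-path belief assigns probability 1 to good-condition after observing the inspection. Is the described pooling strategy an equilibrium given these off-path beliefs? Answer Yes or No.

On path, the buyer holds the prior and pays 7/12·24 + 5/12·12 = 19. Off path (the inspection), believing good-condition, it pays 24.
good-condition: no inspection nets 19; the inspection nets 24 − 6 = 18. good-condition stays.
poor-condition: no inspection nets 19; the inspection nets 24 − 15 = 9. poor-condition stays.
No type deviates, so pooling is sustained.

Yes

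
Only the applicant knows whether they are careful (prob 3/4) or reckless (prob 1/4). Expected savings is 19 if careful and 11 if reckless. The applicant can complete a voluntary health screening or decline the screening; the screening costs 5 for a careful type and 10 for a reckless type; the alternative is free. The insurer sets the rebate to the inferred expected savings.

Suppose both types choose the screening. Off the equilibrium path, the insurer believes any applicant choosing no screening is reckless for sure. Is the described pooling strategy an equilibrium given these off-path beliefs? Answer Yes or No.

No

On path, the insurer holds the prior and pays 3/4·19 + 1/4·11 = 17. Off path (no screening), believing reckless, it pays 11.
careful: the screening nets 17 − 5 = 12; no screening nets 11. careful stays.
reckless: the screening nets 17 − 10 = 7; no screening nets 11. reckless would deviate.
A type deviates, so pooling fails.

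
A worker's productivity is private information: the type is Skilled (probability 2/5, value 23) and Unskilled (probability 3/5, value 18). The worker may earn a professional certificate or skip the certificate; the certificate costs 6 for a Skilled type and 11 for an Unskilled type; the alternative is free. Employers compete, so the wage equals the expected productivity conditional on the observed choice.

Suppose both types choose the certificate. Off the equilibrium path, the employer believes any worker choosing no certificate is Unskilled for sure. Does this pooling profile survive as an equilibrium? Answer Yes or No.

No

On path, the employer holds the prior and pays 2/5·23 + 3/5·18 = 20. Off path (no certificate), believing Unskilled, it pays 18.
Skilled: the certificate nets 20 − 6 = 14; no certificate nets 18. Skilled would deviate.
Unskilled: the certificate nets 20 − 11 = 9; no certificate nets 18. Unskilled would deviate.
A type deviates, so pooling fails.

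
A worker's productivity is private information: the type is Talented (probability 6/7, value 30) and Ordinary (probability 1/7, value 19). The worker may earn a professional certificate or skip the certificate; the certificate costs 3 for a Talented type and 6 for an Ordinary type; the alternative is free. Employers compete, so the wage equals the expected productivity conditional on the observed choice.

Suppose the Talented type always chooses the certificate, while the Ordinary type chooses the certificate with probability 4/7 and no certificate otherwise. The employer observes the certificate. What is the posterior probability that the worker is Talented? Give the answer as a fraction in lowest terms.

21/23

P(the certificate) = (6/7)·1 + (1/7)·(4/7) = 46/49.
By Bayes' rule, P(Talented | the certificate) = (6/7) / (46/49) = 21/23.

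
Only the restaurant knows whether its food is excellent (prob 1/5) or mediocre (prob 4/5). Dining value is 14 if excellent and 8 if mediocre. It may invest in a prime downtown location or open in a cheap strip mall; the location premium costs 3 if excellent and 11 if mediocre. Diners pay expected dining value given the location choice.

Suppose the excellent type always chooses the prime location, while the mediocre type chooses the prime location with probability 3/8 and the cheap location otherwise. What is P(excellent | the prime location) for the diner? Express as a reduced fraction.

2/5

P(the prime location) = (1/5)·1 + (4/5)·(3/8) = 1/2.
By Bayes' rule, P(excellent | the prime location) = (1/5) / (1/2) = 2/5.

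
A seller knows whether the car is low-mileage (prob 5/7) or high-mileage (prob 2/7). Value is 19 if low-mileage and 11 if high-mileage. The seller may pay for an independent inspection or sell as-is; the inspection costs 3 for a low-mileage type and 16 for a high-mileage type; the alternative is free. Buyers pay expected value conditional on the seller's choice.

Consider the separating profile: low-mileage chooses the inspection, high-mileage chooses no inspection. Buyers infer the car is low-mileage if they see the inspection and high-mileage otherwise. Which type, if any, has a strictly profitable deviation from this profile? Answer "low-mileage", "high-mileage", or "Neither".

Neither

The inspection pays 19; no inspection pays 11.
low-mileage: assigned the inspection, nets 19 − 3 = 16; deviating to no inspection nets 11.
high-mileage: assigned no inspection, nets 11; deviating to the inspection nets 19 − 16 = 3.
Both types strictly prefer their assigned action; no profitable deviation.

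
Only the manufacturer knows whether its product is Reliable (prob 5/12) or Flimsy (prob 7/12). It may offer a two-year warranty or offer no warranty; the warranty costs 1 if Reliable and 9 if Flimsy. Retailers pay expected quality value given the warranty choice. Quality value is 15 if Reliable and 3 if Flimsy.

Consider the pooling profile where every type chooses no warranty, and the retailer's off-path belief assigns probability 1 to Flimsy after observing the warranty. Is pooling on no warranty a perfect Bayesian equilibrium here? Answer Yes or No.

Yes

On path, the retailer holds the prior and pays 5/12·15 + 7/12·3 = 8. Off path (the warranty), believing Flimsy, it pays 3.
Reliable: no warranty nets 8; the warranty nets 3 − 1 = 2. Reliable stays.
Flimsy: no warranty nets 8; the warranty nets 3 − 9 = -6. Flimsy stays.
No type deviates, so pooling is sustained.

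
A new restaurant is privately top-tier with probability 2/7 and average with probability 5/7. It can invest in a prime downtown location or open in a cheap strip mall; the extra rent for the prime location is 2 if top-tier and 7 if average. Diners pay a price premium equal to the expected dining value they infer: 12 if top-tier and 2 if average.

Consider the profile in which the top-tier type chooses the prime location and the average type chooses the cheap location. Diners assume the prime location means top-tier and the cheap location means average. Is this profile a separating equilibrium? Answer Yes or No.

No

Under these beliefs, the prime location earns price premium 12 and the cheap location earns price premium 2.
top-tier: the prime location nets 12 − 2 = 10; the cheap location nets 2. top-tier prefers the prime location.
average: the prime location nets 12 − 7 = 5; the cheap location nets 2. average would deviate to the prime location.
average has a profitable deviation, so the profile is not an equilibrium.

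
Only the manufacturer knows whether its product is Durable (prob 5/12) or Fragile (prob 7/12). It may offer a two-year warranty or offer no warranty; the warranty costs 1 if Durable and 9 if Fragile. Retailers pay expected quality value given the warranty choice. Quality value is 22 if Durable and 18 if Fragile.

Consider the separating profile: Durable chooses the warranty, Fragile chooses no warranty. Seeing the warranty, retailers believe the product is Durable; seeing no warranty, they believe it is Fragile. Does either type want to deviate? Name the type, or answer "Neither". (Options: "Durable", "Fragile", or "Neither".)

Neither

The warranty pays 22; no warranty pays 18.
Durable: assigned the warranty, nets 22 − 1 = 21; deviating to no warranty nets 18.
Fragile: assigned no warranty, nets 18; deviating to the warranty nets 22 − 9 = 13.
Both types strictly prefer their assigned action; no profitable deviation.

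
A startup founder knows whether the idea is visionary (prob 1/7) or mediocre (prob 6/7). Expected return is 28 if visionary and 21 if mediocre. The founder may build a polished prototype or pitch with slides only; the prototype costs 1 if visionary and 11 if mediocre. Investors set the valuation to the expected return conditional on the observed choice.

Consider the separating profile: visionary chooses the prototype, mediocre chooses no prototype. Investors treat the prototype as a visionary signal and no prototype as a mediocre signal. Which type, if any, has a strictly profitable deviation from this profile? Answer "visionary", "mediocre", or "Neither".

Neither

The prototype pays 28; no prototype pays 21.
visionary: assigned the prototype, nets 28 − 1 = 27; deviating to no prototype nets 21.
mediocre: assigned no prototype, nets 21; deviating to the prototype nets 28 − 11 = 17.
Both types strictly prefer their assigned action; no profitable deviation.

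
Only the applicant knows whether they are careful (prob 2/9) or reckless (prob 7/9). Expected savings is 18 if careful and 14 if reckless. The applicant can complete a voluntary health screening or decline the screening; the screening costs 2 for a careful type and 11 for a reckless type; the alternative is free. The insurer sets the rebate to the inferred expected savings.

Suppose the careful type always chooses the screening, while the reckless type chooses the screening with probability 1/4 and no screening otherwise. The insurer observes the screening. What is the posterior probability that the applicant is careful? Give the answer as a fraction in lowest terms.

8/15

P(the screening) = (2/9)·1 + (7/9)·(1/4) = 5/12.
By Bayes' rule, P(careful | the screening) = (2/9) / (5/12) = 8/15.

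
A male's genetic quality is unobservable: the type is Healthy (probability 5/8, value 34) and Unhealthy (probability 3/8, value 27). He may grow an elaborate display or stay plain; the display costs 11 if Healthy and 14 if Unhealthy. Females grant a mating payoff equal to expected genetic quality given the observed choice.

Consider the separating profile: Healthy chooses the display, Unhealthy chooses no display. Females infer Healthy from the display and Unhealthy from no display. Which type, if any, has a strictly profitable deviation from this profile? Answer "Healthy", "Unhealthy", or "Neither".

The display pays 34; no display pays 27.
Healthy: assigned the display, nets 34 − 11 = 23; deviating to no display nets 27.
Unhealthy: assigned no display, nets 27; deviating to the display nets 34 − 14 = 20.
The Healthy type gains 4 by deviating.

Healthy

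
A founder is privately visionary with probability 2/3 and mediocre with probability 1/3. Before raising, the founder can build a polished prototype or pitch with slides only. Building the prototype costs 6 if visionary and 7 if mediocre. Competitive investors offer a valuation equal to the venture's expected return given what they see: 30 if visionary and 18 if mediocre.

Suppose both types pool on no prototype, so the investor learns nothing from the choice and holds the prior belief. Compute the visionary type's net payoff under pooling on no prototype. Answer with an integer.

26

Pooled valuation = 2/3·30 + 1/3·18 = 26.
visionary pays no cost for no prototype, so net payoff = 26.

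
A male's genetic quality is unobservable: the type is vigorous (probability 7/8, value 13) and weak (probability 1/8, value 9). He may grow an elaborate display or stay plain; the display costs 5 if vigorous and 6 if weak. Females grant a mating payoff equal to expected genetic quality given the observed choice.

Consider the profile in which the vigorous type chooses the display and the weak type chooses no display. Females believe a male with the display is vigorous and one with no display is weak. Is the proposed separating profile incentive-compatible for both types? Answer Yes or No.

Under these beliefs, the display earns mating payoff 13 and no display earns mating payoff 9.
vigorous: the display nets 13 − 5 = 8; no display nets 9. vigorous would deviate to no display.
weak: the display nets 13 − 6 = 7; no display nets 9. weak prefers no display.
vigorous has a profitable deviation, so the profile is not an equilibrium.

No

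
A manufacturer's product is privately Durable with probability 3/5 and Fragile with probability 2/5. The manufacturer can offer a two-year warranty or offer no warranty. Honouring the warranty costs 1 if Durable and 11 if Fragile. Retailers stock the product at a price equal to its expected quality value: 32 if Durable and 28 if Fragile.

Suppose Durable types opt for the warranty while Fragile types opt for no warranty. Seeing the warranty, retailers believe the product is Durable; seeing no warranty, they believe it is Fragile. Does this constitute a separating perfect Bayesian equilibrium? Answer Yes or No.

Under these beliefs, the warranty earns price 32 and no warranty earns price 28.
Durable: the warranty nets 32 − 1 = 31; no warranty nets 28. Durable prefers the warranty.
Fragile: the warranty nets 32 − 11 = 21; no warranty nets 28. Fragile prefers no warranty.
Neither type deviates, so the separating profile is an equilibrium.

Yes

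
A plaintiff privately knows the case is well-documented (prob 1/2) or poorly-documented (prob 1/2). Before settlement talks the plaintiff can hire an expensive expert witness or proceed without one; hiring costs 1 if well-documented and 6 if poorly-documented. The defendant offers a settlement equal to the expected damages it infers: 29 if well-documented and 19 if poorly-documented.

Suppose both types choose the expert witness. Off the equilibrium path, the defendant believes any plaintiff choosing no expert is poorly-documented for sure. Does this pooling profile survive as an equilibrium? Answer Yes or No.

On path, the defendant holds the prior and pays 1/2·29 + 1/2·19 = 24. Off path (no expert), believing poorly-documented, it pays 19.
well-documented: the expert witness nets 24 − 1 = 23; no expert nets 19. well-documented stays.
poorly-documented: the expert witness nets 24 − 6 = 18; no expert nets 19. poorly-documented would deviate.
A type deviates, so pooling fails.

No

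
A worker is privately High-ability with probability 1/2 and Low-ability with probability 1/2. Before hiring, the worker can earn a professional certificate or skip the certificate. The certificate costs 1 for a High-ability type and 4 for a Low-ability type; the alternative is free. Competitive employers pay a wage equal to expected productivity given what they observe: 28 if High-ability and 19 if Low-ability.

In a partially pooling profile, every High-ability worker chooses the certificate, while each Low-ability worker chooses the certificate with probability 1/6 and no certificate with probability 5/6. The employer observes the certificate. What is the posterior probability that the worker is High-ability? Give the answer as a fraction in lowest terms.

6/7

P(the certificate) = (1/2)·1 + (1/2)·(1/6) = 7/12.
By Bayes' rule, P(High-ability | the certificate) = (1/2) / (7/12) = 6/7.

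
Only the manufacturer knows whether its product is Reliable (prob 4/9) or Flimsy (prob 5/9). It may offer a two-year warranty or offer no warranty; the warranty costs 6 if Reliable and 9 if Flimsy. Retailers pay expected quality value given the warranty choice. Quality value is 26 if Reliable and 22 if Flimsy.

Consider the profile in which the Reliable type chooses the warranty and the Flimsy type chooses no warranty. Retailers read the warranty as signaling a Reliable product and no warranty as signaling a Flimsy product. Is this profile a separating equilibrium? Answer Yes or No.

No

Under these beliefs, the warranty earns price 26 and no warranty earns price 22.
Reliable: the warranty nets 26 − 6 = 20; no warranty nets 22. Reliable would deviate to no warranty.
Flimsy: the warranty nets 26 − 9 = 17; no warranty nets 22. Flimsy prefers no warranty.
Reliable has a profitable deviation, so the profile is not an equilibrium.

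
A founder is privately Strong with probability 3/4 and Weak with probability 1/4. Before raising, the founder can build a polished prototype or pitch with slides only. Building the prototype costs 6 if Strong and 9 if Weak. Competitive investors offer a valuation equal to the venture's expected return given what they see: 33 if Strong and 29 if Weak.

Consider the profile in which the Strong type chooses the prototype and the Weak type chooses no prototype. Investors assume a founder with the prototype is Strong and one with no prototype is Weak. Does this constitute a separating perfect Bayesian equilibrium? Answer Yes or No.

Under these beliefs, the prototype earns valuation 33 and no prototype earns valuation 29.
Strong: the prototype nets 33 − 6 = 27; no prototype nets 29. Strong would deviate to no prototype.
Weak: the prototype nets 33 − 9 = 24; no prototype nets 29. Weak prefers no prototype.
Strong has a profitable deviation, so the profile is not an equilibrium.

No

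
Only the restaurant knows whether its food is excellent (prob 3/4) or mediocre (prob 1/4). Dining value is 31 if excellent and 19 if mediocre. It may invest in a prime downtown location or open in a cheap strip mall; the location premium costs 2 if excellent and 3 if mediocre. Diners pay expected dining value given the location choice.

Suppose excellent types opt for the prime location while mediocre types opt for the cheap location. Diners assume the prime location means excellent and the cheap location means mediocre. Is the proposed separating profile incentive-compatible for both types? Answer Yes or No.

Under these beliefs, the prime location earns price premium 31 and the cheap location earns price premium 19.
excellent: the prime location nets 31 − 2 = 29; the cheap location nets 19. excellent prefers the prime location.
mediocre: the prime location nets 31 − 3 = 28; the cheap location nets 19. mediocre would deviate to the prime location.
mediocre has a profitable deviation, so the profile is not an equilibrium.

No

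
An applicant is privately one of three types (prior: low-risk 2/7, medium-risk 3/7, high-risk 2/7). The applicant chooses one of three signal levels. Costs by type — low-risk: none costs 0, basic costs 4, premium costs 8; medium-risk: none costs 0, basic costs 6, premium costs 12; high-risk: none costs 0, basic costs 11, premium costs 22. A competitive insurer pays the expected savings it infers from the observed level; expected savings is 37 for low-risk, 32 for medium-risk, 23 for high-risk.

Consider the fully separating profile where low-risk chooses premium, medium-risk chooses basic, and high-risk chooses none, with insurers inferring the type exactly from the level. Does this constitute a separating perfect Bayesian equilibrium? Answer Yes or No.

Separating rebates: premium → 37, basic → 32, none → 23.
low-risk (assigned premium): none: 23 − 0 = 23; basic: 32 − 4 = 28; premium: 37 − 8 = 29. low-risk stays.
medium-risk (assigned basic): none: 23 − 0 = 23; basic: 32 − 6 = 26; premium: 37 − 12 = 25. medium-risk stays.
high-risk (assigned none): none: 23 − 0 = 23; basic: 32 − 11 = 21; premium: 37 − 22 = 15. high-risk stays.
Every type prefers its assigned level; separation holds.

Yes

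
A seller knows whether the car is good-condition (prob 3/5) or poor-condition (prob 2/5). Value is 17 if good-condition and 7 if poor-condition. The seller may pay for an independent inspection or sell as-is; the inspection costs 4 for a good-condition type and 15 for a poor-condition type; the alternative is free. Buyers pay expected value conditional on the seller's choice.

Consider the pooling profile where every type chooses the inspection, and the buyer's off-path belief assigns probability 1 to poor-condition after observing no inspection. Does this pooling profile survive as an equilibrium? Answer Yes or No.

On path, the buyer holds the prior and pays 3/5·17 + 2/5·7 = 13. Off path (no inspection), believing poor-condition, it pays 7.
good-condition: the inspection nets 13 − 4 = 9; no inspection nets 7. good-condition stays.
poor-condition: the inspection nets 13 − 15 = -2; no inspection nets 7. poor-condition would deviate.
A type deviates, so pooling fails.

No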